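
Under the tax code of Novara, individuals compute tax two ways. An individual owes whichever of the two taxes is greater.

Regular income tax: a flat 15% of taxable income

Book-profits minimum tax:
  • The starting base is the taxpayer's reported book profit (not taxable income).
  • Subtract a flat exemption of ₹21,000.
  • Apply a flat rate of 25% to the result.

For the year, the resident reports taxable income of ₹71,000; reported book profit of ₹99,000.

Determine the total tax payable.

₹19,500

Regular income tax:
  ₹71,000 × 15% = ₹10,650

Book-profits minimum tax:
  Base (reported book profit): ₹99,000
  Less exemption ₹21,000 → base ₹78,000
  ₹78,000 × 25% = ₹19,500

₹19,500 > ₹10,650, so the book-profits minimum tax is the binding amount.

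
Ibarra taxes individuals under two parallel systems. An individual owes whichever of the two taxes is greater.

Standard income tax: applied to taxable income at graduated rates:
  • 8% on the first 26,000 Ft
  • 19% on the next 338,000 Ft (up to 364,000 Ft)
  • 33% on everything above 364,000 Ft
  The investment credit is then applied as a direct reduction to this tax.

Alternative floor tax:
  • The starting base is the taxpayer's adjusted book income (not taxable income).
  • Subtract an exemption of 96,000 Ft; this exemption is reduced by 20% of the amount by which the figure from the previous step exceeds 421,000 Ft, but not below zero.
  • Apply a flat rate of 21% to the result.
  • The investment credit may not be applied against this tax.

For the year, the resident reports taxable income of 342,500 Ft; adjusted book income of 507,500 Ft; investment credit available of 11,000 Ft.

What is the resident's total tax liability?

Alternative floor tax:
  Base (adjusted book income): 507,500 Ft
  Exemption: 96,000 Ft − 20% × (507,500 Ft − 421,000 Ft) = 96,000 Ft − 17,300 Ft = 78,700 Ft
  Base: 507,500 Ft − 78,700 Ft = 428,800 Ft
  428,800 Ft × 21% = 90,048 Ft

Standard income tax:
  26,000 Ft × 8% = 2,080 Ft
  316,500 Ft × 19% = 60,135 Ft
  → 62,215 Ft
  Less investment credit 11,000 Ft → 51,215 Ft

90,048 Ft > 51,215 Ft, so the alternative floor tax is the binding amount.

90,048 Ft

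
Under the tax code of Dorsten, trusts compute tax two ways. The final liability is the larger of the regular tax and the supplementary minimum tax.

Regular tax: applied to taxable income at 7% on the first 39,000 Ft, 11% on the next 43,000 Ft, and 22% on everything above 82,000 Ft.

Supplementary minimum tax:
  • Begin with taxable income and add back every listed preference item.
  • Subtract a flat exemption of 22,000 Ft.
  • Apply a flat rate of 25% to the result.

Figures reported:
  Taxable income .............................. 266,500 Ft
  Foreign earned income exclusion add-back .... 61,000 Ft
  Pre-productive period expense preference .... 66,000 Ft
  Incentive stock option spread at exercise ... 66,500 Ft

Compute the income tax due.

Regular tax:
  39,000 Ft × 7% = 2,730 Ft
  43,000 Ft × 11% = 4,730 Ft
  184,500 Ft × 22% = 40,590 Ft
  → 48,050 Ft

Supplementary minimum tax:
  Adjusted income: 266,500 Ft + 61,000 Ft + 66,000 Ft + 66,500 Ft = 460,000 Ft
  Less exemption 22,000 Ft → base 438,000 Ft
  438,000 Ft × 25% = 109,500 Ft

109,500 Ft > 48,050 Ft, so the supplementary minimum tax is the binding amount.

109,500 Ft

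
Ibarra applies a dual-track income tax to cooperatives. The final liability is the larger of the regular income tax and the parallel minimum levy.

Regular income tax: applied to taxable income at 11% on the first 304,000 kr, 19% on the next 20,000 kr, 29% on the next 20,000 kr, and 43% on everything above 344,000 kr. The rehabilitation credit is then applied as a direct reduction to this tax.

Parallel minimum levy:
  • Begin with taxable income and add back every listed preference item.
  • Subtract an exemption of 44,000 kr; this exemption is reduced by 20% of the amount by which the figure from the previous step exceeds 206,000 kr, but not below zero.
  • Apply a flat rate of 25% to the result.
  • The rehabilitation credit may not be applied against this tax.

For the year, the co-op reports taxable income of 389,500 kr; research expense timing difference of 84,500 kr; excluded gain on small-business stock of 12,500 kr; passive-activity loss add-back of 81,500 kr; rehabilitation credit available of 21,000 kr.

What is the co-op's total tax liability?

142,000 kr

Regular income tax:
  304,000 kr × 11% = 33,440 kr
  20,000 kr × 19% = 3,800 kr
  20,000 kr × 29% = 5,800 kr
  45,500 kr × 43% = 19,565 kr
  → 62,605 kr
  Less rehabilitation credit 21,000 kr → 41,605 kr

Parallel minimum levy:
  Adjusted income: 389,500 kr + 84,500 kr + 12,500 kr + 81,500 kr = 568,000 kr
  Exemption: 20% × (568,000 kr − 206,000 kr) = 72,400 kr ≥ 44,000 kr, so the exemption is fully phased out
  Base: 568,000 kr − 0 kr = 568,000 kr
  568,000 kr × 25% = 142,000 kr

142,000 kr > 41,605 kr, so the parallel minimum levy is the binding amount.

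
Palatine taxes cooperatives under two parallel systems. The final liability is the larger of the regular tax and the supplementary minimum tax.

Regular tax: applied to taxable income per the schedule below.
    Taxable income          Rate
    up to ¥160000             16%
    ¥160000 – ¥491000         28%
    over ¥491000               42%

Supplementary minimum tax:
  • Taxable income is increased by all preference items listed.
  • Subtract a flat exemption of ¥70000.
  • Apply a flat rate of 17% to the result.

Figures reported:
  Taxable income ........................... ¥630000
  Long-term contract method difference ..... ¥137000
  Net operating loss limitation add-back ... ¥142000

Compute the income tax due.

Supplementary minimum tax:
  Adjusted income: ¥630000 + ¥137000 + ¥142000 = ¥909000
  Less exemption ¥70000 → base ¥839000
  ¥839000 × 17% = ¥142630

Regular tax:
  ¥160000 × 16% = ¥25600
  ¥331000 × 28% = ¥92680
  ¥139000 × 42% = ¥58380
  → ¥176660

¥176660 > ¥142630, so the regular tax governs.

¥176660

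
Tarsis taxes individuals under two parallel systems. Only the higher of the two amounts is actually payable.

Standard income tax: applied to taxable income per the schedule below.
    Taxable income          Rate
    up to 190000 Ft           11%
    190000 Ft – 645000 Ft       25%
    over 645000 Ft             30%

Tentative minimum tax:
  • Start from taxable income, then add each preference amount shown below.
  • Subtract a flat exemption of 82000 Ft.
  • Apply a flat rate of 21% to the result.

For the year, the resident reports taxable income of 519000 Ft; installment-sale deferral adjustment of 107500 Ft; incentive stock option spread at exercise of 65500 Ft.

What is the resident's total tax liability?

128100 Ft

Standard income tax:
  190000 Ft × 11% = 20900 Ft
  329000 Ft × 25% = 82250 Ft
  → 103150 Ft

Tentative minimum tax:
  Adjusted income: 519000 Ft + 107500 Ft + 65500 Ft = 692000 Ft
  Less exemption 82000 Ft → base 610000 Ft
  610000 Ft × 21% = 128100 Ft

128100 Ft > 103150 Ft, so the tentative minimum tax is the binding amount.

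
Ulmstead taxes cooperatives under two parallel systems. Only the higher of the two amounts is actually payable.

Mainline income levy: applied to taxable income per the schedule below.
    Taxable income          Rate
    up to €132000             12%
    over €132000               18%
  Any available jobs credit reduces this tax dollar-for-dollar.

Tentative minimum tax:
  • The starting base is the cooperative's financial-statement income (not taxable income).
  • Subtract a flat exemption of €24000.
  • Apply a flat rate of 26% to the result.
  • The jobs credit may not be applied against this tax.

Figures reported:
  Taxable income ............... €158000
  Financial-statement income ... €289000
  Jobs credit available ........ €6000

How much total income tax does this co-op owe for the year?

€68900

Mainline income levy:
  €132000 × 12% = €15840
  €26000 × 18% = €4680
  → €20520
  Less jobs credit €6000 → €14520

Tentative minimum tax:
  Base (financial-statement income): €289000
  Less exemption €24000 → base €265000
  €265000 × 26% = €68900

€68900 > €14520, so the tentative minimum tax is the binding amount.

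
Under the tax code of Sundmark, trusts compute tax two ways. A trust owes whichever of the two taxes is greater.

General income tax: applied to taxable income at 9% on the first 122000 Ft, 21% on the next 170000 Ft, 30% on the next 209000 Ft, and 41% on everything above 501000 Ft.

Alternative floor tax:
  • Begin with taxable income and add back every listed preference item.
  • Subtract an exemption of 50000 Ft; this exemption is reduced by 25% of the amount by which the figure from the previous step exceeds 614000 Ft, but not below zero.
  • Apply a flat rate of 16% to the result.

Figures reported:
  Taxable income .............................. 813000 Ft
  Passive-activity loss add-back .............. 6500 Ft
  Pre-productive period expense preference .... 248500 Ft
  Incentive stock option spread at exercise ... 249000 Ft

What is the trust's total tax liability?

237300 Ft

Alternative floor tax:
  Adjusted income: 813000 Ft + 6500 Ft + 248500 Ft + 249000 Ft = 1317000 Ft
  Exemption: 25% × (1317000 Ft − 614000 Ft) = 175750 Ft ≥ 50000 Ft, so the exemption is fully phased out
  Base: 1317000 Ft − 0 Ft = 1317000 Ft
  1317000 Ft × 16% = 210720 Ft

General income tax:
  122000 Ft × 9% = 10980 Ft
  170000 Ft × 21% = 35700 Ft
  209000 Ft × 30% = 62700 Ft
  312000 Ft × 41% = 127920 Ft
  → 237300 Ft

237300 Ft > 210720 Ft, so the general income tax governs.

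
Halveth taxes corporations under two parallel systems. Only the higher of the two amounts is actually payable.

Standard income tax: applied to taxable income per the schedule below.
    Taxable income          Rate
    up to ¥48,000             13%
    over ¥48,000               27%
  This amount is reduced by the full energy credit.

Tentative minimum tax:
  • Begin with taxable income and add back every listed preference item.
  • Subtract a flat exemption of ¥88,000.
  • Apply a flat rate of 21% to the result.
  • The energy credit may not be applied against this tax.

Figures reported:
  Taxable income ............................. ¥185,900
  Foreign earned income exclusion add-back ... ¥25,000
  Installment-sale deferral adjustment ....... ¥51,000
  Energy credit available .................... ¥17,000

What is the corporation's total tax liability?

Standard income tax:
  ¥48,000 × 13% = ¥6,240
  ¥137,900 × 27% = ¥37,233
  → ¥43,473
  Less energy credit ¥17,000 → ¥26,473

Tentative minimum tax:
  Adjusted income: ¥185,900 + ¥25,000 + ¥51,000 = ¥261,900
  Less exemption ¥88,000 → base ¥173,900
  ¥173,900 × 21% = ¥36,519

¥36,519 > ¥26,473, so the tentative minimum tax is the binding amount.

¥36,519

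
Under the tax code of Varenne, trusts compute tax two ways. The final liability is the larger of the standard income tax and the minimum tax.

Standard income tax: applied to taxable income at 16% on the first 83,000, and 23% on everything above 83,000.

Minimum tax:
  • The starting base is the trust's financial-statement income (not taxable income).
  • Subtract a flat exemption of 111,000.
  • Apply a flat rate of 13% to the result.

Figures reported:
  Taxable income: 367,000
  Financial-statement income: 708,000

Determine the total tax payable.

Standard income tax:
  83,000 × 16% = 13,280
  284,000 × 23% = 65,320
  → 78,600

Minimum tax:
  Base (financial-statement income): 708,000
  Less exemption 111,000 → base 597,000
  597,000 × 13% = 77,610

78,600 > 77,610, so the standard income tax governs.

78,600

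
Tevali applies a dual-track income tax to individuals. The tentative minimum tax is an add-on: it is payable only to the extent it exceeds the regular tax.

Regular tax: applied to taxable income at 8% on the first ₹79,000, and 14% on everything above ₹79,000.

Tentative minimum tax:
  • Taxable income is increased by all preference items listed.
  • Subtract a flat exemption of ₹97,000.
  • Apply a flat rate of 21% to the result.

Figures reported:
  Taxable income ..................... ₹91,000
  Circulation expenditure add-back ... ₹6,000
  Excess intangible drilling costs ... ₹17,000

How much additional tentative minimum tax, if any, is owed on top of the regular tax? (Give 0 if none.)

Tentative minimum tax:
  Adjusted income: ₹91,000 + ₹6,000 + ₹17,000 = ₹114,000
  Less exemption ₹97,000 → base ₹17,000
  ₹17,000 × 21% = ₹3,570

Regular tax:
  ₹79,000 × 8% = ₹6,320
  ₹12,000 × 14% = ₹1,680
  → ₹8,000

₹3,570 ≤ ₹8,000, so no add-on is due.

₹0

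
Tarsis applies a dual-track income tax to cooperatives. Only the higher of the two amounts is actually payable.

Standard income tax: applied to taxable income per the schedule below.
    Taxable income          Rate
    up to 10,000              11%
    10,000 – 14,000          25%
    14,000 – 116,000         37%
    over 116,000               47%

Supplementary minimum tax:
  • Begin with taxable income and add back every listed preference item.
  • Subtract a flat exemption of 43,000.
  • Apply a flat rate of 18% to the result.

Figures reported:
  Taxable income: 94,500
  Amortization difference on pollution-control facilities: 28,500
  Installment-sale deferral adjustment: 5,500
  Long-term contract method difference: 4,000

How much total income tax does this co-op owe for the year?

Standard income tax:
  10,000 × 11% = 1,100
  4,000 × 25% = 1,000
  80,500 × 37% = 29,785
  → 31,885

Supplementary minimum tax:
  Adjusted income: 94,500 + 28,500 + 5,500 + 4,000 = 132,500
  Less exemption 43,000 → base 89,500
  89,500 × 18% = 16,110

31,885 > 16,110, so the standard income tax governs.

31,885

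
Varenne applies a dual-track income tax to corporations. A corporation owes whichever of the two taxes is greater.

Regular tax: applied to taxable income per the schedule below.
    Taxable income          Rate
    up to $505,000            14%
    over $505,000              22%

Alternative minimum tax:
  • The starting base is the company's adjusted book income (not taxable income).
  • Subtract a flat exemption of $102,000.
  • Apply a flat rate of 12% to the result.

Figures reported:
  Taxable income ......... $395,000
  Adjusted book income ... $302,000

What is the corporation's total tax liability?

Regular tax:
  $395,000 × 14% = $55,300

Alternative minimum tax:
  Base (adjusted book income): $302,000
  Less exemption $102,000 → base $200,000
  $200,000 × 12% = $24,000

$55,300 > $24,000, so the regular tax governs.

$55,300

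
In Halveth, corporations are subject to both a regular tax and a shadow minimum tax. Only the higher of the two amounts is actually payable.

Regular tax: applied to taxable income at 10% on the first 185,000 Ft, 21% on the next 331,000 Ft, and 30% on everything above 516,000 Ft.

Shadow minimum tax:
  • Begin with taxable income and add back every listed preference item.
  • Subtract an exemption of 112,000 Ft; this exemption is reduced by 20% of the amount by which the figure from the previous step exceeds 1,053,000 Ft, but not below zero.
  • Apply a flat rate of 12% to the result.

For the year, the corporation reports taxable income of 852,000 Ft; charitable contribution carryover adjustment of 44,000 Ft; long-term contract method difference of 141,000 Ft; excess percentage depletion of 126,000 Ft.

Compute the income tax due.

188,810 Ft

Shadow minimum tax:
  Adjusted income: 852,000 Ft + 44,000 Ft + 141,000 Ft + 126,000 Ft = 1,163,000 Ft
  Exemption: 112,000 Ft − 20% × (1,163,000 Ft − 1,053,000 Ft) = 112,000 Ft − 22,000 Ft = 90,000 Ft
  Base: 1,163,000 Ft − 90,000 Ft = 1,073,000 Ft
  1,073,000 Ft × 12% = 128,760 Ft

Regular tax:
  185,000 Ft × 10% = 18,500 Ft
  331,000 Ft × 21% = 69,510 Ft
  336,000 Ft × 30% = 100,800 Ft
  → 188,810 Ft

188,810 Ft > 128,760 Ft, so the regular tax governs.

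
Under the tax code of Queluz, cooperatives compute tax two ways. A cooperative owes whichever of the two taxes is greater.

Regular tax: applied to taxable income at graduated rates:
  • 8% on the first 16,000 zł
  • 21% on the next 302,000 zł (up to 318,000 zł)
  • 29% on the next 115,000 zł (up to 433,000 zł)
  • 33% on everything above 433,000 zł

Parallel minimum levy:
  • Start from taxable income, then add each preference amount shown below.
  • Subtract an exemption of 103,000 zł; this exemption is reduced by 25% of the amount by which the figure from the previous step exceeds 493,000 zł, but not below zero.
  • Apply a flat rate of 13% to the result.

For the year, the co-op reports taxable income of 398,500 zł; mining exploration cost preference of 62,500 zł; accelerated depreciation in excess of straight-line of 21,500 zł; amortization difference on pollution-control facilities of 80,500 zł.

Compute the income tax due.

Parallel minimum levy:
  Adjusted income: 398,500 zł + 62,500 zł + 21,500 zł + 80,500 zł = 563,000 zł
  Exemption: 103,000 zł − 25% × (563,000 zł − 493,000 zł) = 103,000 zł − 17,500 zł = 85,500 zł
  Base: 563,000 zł − 85,500 zł = 477,500 zł
  477,500 zł × 13% = 62,075 zł

Regular tax:
  16,000 zł × 8% = 1,280 zł
  302,000 zł × 21% = 63,420 zł
  80,500 zł × 29% = 23,345 zł
  → 88,045 zł

88,045 zł > 62,075 zł, so the regular tax governs.

88,045 zł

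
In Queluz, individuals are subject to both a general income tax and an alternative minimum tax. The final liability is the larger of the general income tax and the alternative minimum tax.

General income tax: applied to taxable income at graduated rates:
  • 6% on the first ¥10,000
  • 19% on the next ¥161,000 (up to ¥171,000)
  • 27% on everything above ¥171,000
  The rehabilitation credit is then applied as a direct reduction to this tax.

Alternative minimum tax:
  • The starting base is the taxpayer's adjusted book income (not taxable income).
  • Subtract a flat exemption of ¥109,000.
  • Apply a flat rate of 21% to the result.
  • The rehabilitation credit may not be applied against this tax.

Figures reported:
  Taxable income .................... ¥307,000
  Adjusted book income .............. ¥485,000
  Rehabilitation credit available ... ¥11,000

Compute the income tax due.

Alternative minimum tax:
  Base (adjusted book income): ¥485,000
  Less exemption ¥109,000 → base ¥376,000
  ¥376,000 × 21% = ¥78,960

General income tax:
  ¥10,000 × 6% = ¥600
  ¥161,000 × 19% = ¥30,590
  ¥136,000 × 27% = ¥36,720
  → ¥67,910
  Less rehabilitation credit ¥11,000 → ¥56,910

¥78,960 > ¥56,910, so the alternative minimum tax is the binding amount.

¥78,960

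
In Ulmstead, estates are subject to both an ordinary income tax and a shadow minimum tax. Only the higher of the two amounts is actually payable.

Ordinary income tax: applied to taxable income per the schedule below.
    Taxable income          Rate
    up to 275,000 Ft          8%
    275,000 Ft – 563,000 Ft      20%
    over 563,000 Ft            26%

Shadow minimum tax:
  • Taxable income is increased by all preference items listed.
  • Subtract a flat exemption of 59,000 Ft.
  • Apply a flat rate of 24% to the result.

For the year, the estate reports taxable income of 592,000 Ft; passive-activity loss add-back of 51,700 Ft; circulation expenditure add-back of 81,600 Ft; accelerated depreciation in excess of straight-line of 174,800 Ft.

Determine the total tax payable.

201,864 Ft

Ordinary income tax:
  275,000 Ft × 8% = 22,000 Ft
  288,000 Ft × 20% = 57,600 Ft
  29,000 Ft × 26% = 7,540 Ft
  → 87,140 Ft

Shadow minimum tax:
  Adjusted income: 592,000 Ft + 51,700 Ft + 81,600 Ft + 174,800 Ft = 900,100 Ft
  Less exemption 59,000 Ft → base 841,100 Ft
  841,100 Ft × 24% = 201,864 Ft

201,864 Ft > 87,140 Ft, so the shadow minimum tax is the binding amount.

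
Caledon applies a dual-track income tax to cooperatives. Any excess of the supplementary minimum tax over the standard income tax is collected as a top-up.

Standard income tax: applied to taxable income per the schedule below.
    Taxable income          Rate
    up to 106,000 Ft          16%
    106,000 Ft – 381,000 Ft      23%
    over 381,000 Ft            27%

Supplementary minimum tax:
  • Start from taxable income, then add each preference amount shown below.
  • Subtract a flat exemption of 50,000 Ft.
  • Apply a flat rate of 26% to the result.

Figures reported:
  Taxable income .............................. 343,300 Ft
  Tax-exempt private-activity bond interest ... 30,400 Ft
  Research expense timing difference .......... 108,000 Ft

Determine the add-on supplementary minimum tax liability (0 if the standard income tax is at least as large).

Supplementary minimum tax:
  Adjusted income: 343,300 Ft + 30,400 Ft + 108,000 Ft = 481,700 Ft
  Less exemption 50,000 Ft → base 431,700 Ft
  431,700 Ft × 26% = 112,242 Ft

Standard income tax:
  106,000 Ft × 16% = 16,960 Ft
  237,300 Ft × 23% = 54,579 Ft
  → 71,539 Ft

Excess of supplementary minimum tax over standard income tax: 112,242 Ft − 71,539 Ft = 40,703 Ft.

40,703 Ft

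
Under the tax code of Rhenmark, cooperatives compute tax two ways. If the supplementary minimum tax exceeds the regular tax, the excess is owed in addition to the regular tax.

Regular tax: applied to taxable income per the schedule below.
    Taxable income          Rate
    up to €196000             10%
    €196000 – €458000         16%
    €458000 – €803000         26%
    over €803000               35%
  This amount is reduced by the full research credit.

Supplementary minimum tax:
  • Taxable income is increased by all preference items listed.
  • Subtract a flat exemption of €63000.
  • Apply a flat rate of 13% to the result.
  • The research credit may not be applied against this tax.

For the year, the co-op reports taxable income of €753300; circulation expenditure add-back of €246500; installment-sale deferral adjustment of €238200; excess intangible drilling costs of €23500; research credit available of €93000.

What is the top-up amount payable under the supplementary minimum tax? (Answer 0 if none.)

Supplementary minimum tax:
  Adjusted income: €753300 + €246500 + €238200 + €23500 = €1261500
  Less exemption €63000 → base €1198500
  €1198500 × 13% = €155805

Regular tax:
  €196000 × 10% = €19600
  €262000 × 16% = €41920
  €295300 × 26% = €76778
  → €138298
  Less research credit €93000 → €45298

Excess of supplementary minimum tax over regular tax: €155805 − €45298 = €110507.

€110507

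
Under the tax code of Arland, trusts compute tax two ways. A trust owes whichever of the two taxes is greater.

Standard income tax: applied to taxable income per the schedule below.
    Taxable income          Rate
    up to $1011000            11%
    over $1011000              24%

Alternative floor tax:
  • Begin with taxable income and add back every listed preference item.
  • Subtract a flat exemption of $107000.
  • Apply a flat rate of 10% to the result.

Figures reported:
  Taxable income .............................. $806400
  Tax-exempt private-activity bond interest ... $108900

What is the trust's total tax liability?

$88704

Standard income tax:
  $806400 × 11% = $88704

Alternative floor tax:
  Adjusted income: $806400 + $108900 = $915300
  Less exemption $107000 → base $808300
  $808300 × 10% = $80830

$88704 > $80830, so the standard income tax governs.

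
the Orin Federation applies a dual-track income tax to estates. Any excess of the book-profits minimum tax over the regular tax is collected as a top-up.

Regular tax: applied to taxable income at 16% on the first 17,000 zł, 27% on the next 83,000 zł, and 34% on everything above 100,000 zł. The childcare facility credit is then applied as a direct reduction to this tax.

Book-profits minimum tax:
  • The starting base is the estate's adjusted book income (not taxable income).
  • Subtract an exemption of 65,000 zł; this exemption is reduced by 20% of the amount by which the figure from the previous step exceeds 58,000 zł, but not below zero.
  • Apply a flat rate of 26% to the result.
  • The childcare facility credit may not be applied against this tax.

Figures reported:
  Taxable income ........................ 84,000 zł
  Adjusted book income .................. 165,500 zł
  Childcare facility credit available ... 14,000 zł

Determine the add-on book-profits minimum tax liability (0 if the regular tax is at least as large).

Book-profits minimum tax:
  Base (adjusted book income): 165,500 zł
  Exemption: 65,000 zł − 20% × (165,500 zł − 58,000 zł) = 65,000 zł − 21,500 zł = 43,500 zł
  Base: 165,500 zł − 43,500 zł = 122,000 zł
  122,000 zł × 26% = 31,720 zł

Regular tax:
  17,000 zł × 16% = 2,720 zł
  67,000 zł × 27% = 18,090 zł
  → 20,810 zł
  Less childcare facility credit 14,000 zł → 6,810 zł

Excess of book-profits minimum tax over regular tax: 31,720 zł − 6,810 zł = 24,910 zł.

24,910 zł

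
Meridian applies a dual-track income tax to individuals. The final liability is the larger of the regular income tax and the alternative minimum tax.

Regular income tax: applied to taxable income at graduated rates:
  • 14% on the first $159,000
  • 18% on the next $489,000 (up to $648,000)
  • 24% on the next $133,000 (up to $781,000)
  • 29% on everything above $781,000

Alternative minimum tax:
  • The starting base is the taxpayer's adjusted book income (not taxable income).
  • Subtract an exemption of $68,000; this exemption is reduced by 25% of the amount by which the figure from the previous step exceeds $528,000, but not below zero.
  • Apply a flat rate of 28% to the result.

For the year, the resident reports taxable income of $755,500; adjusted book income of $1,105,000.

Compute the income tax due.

$309,400

Regular income tax:
  $159,000 × 14% = $22,260
  $489,000 × 18% = $88,020
  $107,500 × 24% = $25,800
  → $136,080

Alternative minimum tax:
  Base (adjusted book income): $1,105,000
  Exemption: 25% × ($1,105,000 − $528,000) = $144,250 ≥ $68,000, so the exemption is fully phased out
  Base: $1,105,000 − $0 = $1,105,000
  $1,105,000 × 28% = $309,400

$309,400 > $136,080, so the alternative minimum tax is the binding amount.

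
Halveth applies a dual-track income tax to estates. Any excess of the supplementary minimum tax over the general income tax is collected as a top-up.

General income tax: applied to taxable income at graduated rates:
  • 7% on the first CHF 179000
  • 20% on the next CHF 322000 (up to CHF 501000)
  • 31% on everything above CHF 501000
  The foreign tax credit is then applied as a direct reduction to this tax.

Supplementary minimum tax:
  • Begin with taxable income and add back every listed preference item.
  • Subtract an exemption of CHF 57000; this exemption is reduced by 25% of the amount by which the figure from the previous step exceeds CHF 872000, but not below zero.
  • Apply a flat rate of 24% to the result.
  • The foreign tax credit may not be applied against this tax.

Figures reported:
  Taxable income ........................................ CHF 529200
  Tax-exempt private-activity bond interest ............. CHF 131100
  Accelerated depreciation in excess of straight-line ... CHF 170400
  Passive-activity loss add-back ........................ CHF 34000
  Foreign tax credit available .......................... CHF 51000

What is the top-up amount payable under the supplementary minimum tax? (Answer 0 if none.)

General income tax:
  CHF 179000 × 7% = CHF 12530
  CHF 322000 × 20% = CHF 64400
  CHF 28200 × 31% = CHF 8742
  → CHF 85672
  Less foreign tax credit CHF 51000 → CHF 34672

Supplementary minimum tax:
  Adjusted income: CHF 529200 + CHF 131100 + CHF 170400 + CHF 34000 = CHF 864700
  Exemption: CHF 864700 ≤ CHF 872000, so full CHF 57000 applies
  Base: CHF 864700 − CHF 57000 = CHF 807700
  CHF 807700 × 24% = CHF 193848

Excess of supplementary minimum tax over general income tax: CHF 193848 − CHF 34672 = CHF 159176.

CHF 159176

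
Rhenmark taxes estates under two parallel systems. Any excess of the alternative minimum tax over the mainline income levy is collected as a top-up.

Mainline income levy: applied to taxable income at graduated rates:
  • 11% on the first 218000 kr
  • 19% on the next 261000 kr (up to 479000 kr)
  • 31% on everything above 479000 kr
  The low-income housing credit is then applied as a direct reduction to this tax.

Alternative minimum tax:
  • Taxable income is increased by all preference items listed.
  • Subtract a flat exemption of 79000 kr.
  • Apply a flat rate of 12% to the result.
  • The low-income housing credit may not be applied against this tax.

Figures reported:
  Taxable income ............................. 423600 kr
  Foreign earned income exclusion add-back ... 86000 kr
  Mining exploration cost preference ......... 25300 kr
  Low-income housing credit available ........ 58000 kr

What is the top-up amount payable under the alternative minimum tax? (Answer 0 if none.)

49664 kr

Mainline income levy:
  218000 kr × 11% = 23980 kr
  205600 kr × 19% = 39064 kr
  → 63044 kr
  Less low-income housing credit 58000 kr → 5044 kr

Alternative minimum tax:
  Adjusted income: 423600 kr + 86000 kr + 25300 kr = 534900 kr
  Less exemption 79000 kr → base 455900 kr
  455900 kr × 12% = 54708 kr

Excess of alternative minimum tax over mainline income levy: 54708 kr − 5044 kr = 49664 kr.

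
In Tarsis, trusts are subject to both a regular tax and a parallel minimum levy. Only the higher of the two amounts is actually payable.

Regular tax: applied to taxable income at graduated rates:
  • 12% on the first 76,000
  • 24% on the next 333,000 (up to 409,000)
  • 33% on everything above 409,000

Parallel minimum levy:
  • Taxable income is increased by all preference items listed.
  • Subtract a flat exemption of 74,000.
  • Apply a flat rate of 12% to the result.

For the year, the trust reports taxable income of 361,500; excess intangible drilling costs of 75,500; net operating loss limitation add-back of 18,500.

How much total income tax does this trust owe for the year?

Parallel minimum levy:
  Adjusted income: 361,500 + 75,500 + 18,500 = 455,500
  Less exemption 74,000 → base 381,500
  381,500 × 12% = 45,780

Regular tax:
  76,000 × 12% = 9,120
  285,500 × 24% = 68,520
  → 77,640

77,640 > 45,780, so the regular tax governs.

77,640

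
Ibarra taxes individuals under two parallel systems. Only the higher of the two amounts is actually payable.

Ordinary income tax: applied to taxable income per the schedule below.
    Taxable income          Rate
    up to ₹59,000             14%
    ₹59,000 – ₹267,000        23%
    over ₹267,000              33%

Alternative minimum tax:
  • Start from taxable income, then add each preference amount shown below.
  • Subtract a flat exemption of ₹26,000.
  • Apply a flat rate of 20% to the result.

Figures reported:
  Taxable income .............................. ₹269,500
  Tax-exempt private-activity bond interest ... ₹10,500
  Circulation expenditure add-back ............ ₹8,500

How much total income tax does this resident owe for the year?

₹56,925

Alternative minimum tax:
  Adjusted income: ₹269,500 + ₹10,500 + ₹8,500 = ₹288,500
  Less exemption ₹26,000 → base ₹262,500
  ₹262,500 × 20% = ₹52,500

Ordinary income tax:
  ₹59,000 × 14% = ₹8,260
  ₹208,000 × 23% = ₹47,840
  ₹2,500 × 33% = ₹825
  → ₹56,925

₹56,925 > ₹52,500, so the ordinary income tax governs.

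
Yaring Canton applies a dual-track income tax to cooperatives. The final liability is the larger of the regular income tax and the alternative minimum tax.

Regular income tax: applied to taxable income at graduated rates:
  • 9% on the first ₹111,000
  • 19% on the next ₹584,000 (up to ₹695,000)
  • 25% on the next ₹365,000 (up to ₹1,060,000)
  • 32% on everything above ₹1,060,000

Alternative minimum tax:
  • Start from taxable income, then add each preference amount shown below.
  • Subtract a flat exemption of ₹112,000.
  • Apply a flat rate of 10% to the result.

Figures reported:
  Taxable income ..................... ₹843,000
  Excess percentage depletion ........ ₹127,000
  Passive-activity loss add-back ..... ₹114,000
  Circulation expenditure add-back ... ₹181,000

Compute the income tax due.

₹157,950

Regular income tax:
  ₹111,000 × 9% = ₹9,990
  ₹584,000 × 19% = ₹110,960
  ₹148,000 × 25% = ₹37,000
  → ₹157,950

Alternative minimum tax:
  Adjusted income: ₹843,000 + ₹127,000 + ₹114,000 + ₹181,000 = ₹1,265,000
  Less exemption ₹112,000 → base ₹1,153,000
  ₹1,153,000 × 10% = ₹115,300

₹157,950 > ₹115,300, so the regular income tax governs.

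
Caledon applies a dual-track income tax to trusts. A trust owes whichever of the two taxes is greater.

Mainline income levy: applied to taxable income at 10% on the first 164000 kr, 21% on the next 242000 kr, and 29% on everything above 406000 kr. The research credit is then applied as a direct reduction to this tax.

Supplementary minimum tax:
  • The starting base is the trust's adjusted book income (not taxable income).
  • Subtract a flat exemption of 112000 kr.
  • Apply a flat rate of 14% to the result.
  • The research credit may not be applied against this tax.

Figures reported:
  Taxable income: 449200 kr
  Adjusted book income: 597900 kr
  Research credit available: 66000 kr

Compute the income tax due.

Mainline income levy:
  164000 kr × 10% = 16400 kr
  242000 kr × 21% = 50820 kr
  43200 kr × 29% = 12528 kr
  → 79748 kr
  Less research credit 66000 kr → 13748 kr

Supplementary minimum tax:
  Base (adjusted book income): 597900 kr
  Less exemption 112000 kr → base 485900 kr
  485900 kr × 14% = 68026 kr

68026 kr > 13748 kr, so the supplementary minimum tax is the binding amount.

68026 kr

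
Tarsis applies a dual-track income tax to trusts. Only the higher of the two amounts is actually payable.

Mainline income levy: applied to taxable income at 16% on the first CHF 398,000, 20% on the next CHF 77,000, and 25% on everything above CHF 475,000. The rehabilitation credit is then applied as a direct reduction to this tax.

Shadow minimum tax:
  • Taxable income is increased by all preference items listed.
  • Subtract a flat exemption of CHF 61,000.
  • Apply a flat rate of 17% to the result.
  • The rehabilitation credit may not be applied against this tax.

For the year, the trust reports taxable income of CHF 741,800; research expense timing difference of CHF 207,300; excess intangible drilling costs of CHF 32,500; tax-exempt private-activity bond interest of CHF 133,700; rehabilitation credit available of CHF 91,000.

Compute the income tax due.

Mainline income levy:
  CHF 398,000 × 16% = CHF 63,680
  CHF 77,000 × 20% = CHF 15,400
  CHF 266,800 × 25% = CHF 66,700
  → CHF 145,780
  Less rehabilitation credit CHF 91,000 → CHF 54,780

Shadow minimum tax:
  Adjusted income: CHF 741,800 + CHF 207,300 + CHF 32,500 + CHF 133,700 = CHF 1,115,300
  Less exemption CHF 61,000 → base CHF 1,054,300
  CHF 1,054,300 × 17% = CHF 179,231

CHF 179,231 > CHF 54,780, so the shadow minimum tax is the binding amount.

CHF 179,231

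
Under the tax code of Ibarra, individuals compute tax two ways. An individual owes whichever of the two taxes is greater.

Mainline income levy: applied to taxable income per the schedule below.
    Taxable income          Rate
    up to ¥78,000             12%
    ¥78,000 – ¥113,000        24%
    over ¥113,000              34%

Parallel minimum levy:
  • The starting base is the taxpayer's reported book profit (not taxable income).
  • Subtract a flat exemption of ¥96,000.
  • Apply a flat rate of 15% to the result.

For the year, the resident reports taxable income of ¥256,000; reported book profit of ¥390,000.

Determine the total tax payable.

Parallel minimum levy:
  Base (reported book profit): ¥390,000
  Less exemption ¥96,000 → base ¥294,000
  ¥294,000 × 15% = ¥44,100

Mainline income levy:
  ¥78,000 × 12% = ¥9,360
  ¥35,000 × 24% = ¥8,400
  ¥143,000 × 34% = ¥48,620
  → ¥66,380

¥66,380 > ¥44,100, so the mainline income levy governs.

¥66,380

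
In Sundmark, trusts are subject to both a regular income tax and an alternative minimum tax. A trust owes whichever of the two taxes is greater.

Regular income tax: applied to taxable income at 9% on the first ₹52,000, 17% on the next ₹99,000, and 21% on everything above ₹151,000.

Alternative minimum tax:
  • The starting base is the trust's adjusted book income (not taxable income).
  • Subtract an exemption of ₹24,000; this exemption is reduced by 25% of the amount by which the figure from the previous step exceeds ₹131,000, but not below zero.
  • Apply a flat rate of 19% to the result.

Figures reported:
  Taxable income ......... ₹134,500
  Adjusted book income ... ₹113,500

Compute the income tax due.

Regular income tax:
  ₹52,000 × 9% = ₹4,680
  ₹82,500 × 17% = ₹14,025
  → ₹18,705

Alternative minimum tax:
  Base (adjusted book income): ₹113,500
  Exemption: ₹113,500 ≤ ₹131,000, so full ₹24,000 applies
  Base: ₹113,500 − ₹24,000 = ₹89,500
  ₹89,500 × 19% = ₹17,005

₹18,705 > ₹17,005, so the regular income tax governs.

₹18,705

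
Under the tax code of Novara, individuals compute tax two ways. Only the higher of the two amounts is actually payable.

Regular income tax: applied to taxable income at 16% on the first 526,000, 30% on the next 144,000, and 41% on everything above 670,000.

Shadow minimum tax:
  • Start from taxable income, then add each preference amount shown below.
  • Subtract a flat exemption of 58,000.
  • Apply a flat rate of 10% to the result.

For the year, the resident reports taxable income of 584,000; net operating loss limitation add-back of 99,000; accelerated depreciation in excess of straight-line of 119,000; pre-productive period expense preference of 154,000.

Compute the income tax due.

101,560

Shadow minimum tax:
  Adjusted income: 584,000 + 99,000 + 119,000 + 154,000 = 956,000
  Less exemption 58,000 → base 898,000
  898,000 × 10% = 89,800

Regular income tax:
  526,000 × 16% = 84,160
  58,000 × 30% = 17,400
  → 101,560

101,560 > 89,800, so the regular income tax governs.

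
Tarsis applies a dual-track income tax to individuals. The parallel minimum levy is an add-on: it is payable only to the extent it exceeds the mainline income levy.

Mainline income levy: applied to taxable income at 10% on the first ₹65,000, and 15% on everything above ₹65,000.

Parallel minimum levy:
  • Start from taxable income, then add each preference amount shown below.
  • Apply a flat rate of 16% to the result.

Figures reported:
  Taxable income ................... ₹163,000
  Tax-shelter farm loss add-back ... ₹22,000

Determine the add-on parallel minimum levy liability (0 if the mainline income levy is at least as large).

₹8,400

Parallel minimum levy:
  Adjusted income: ₹163,000 + ₹22,000 = ₹185,000
  ₹185,000 × 16% = ₹29,600

Mainline income levy:
  ₹65,000 × 10% = ₹6,500
  ₹98,000 × 15% = ₹14,700
  → ₹21,200

Excess of parallel minimum levy over mainline income levy: ₹29,600 − ₹21,200 = ₹8,400.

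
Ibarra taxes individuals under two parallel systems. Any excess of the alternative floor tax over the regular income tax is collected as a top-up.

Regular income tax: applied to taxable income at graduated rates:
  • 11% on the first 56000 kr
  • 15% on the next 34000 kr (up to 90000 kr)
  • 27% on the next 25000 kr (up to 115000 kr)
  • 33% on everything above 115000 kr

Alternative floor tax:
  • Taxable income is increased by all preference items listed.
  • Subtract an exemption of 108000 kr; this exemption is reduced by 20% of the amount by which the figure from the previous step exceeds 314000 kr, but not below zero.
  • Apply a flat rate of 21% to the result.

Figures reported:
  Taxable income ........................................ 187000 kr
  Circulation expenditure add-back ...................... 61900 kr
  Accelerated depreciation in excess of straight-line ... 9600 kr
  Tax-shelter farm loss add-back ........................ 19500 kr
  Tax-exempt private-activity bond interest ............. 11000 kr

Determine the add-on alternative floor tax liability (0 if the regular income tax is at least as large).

Alternative floor tax:
  Adjusted income: 187000 kr + 61900 kr + 9600 kr + 19500 kr + 11000 kr = 289000 kr
  Exemption: 289000 kr ≤ 314000 kr, so full 108000 kr applies
  Base: 289000 kr − 108000 kr = 181000 kr
  181000 kr × 21% = 38010 kr

Regular income tax:
  56000 kr × 11% = 6160 kr
  34000 kr × 15% = 5100 kr
  25000 kr × 27% = 6750 kr
  72000 kr × 33% = 23760 kr
  → 41770 kr

38010 kr ≤ 41770 kr, so no add-on is due.

0 kr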